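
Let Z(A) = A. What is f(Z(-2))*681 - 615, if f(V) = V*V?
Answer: 2109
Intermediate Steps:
f(V) = V²
f(Z(-2))*681 - 615 = (-2)²*681 - 615 = 4*681 - 615 = 2724 - 615 = 2109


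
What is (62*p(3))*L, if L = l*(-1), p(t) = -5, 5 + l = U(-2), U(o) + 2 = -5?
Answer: -3720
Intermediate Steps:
U(o) = -7 (U(o) = -2 - 5 = -7)
l = -12 (l = -5 - 7 = -12)
L = 12 (L = -12*(-1) = 12)
(62*p(3))*L = (62*(-5))*12 = -310*12 = -3720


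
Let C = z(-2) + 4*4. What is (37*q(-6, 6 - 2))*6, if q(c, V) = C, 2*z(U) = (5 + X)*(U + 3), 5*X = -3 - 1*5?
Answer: 19647/5 ≈ 3929.4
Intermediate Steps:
X = -8/5 (X = (-3 - 1*5)/5 = (-3 - 5)/5 = (1/5)*(-8) = -8/5 ≈ -1.6000)
z(U) = 51/10 + 17*U/10 (z(U) = ((5 - 8/5)*(U + 3))/2 = (17*(3 + U)/5)/2 = (51/5 + 17*U/5)/2 = 51/10 + 17*U/10)
C = 177/10 (C = (51/10 + (17/10)*(-2)) + 4*4 = (51/10 - 17/5) + 16 = 17/10 + 16 = 177/10 ≈ 17.700)
q(c, V) = 177/10
(37*q(-6, 6 - 2))*6 = (37*(177/10))*6 = (6549/10)*6 = 19647/5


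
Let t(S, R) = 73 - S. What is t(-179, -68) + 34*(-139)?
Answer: -4474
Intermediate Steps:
t(-179, -68) + 34*(-139) = (73 - 1*(-179)) + 34*(-139) = (73 + 179) - 4726 = 252 - 4726 = -4474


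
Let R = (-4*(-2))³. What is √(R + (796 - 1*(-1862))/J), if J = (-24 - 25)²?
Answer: √1231970/49 ≈ 22.652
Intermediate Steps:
J = 2401 (J = (-49)² = 2401)
R = 512 (R = 8³ = 512)
√(R + (796 - 1*(-1862))/J) = √(512 + (796 - 1*(-1862))/2401) = √(512 + (796 + 1862)*(1/2401)) = √(512 + 2658*(1/2401)) = √(512 + 2658/2401) = √(1231970/2401) = √1231970/49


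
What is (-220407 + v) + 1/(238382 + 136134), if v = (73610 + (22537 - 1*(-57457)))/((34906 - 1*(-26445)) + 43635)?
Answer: -4333055685363591/19659468388 ≈ -2.2041e+5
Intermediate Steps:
v = 76802/52493 (v = (73610 + (22537 + 57457))/((34906 + 26445) + 43635) = (73610 + 79994)/(61351 + 43635) = 153604/104986 = 153604*(1/104986) = 76802/52493 ≈ 1.4631)
(-220407 + v) + 1/(238382 + 136134) = (-220407 + 76802/52493) + 1/(238382 + 136134) = -11569747849/52493 + 1/374516 = -4333055685363591/19659468388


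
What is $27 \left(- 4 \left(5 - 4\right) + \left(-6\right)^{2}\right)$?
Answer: $864$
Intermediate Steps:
$27 \left(- 4 \left(5 - 4\right) + \left(-6\right)^{2}\right) = 27 \left(\left(-4\right) 1 + 36\right) = 27 \left(-4 + 36\right) = 27 \cdot 32 = 864$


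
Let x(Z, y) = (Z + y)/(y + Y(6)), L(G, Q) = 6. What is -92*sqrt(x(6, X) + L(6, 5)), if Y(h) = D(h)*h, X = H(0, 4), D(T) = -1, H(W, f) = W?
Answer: -92*sqrt(5) ≈ -205.72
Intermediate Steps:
X = 0
Y(h) = -h
x(Z, y) = (Z + y)/(-6 + y) (x(Z, y) = (Z + y)/(y - 1*6) = (Z + y)/(y - 6) = (Z + y)/(-6 + y))
-92*sqrt(x(6, X) + L(6, 5)) = -92*sqrt((6 + 0)/(-6 + 0) + 6) = -92*sqrt(6/(-6) + 6) = -92*sqrt(-1/6*6 + 6) = -92*sqrt(-1 + 6) = -92*sqrt(5)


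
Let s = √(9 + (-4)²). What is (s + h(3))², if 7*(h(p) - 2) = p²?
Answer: 3364/49 ≈ 68.653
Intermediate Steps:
s = 5 (s = √(9 + 16) = √25 = 5)
h(p) = 2 + p²/7
(s + h(3))² = (5 + (2 + (⅐)*3²))² = (5 + (2 + (⅐)*9))² = (5 + (2 + 9/7))² = (5 + 23/7)² = (58/7)² = 3364/49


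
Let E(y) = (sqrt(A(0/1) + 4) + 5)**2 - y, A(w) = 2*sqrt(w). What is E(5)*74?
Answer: 3256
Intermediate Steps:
E(y) = 49 - y (E(y) = (sqrt(2*sqrt(0/1) + 4) + 5)**2 - y = (sqrt(2*sqrt(0*1) + 4) + 5)**2 - y = (sqrt(2*sqrt(0) + 4) + 5)**2 - y = (sqrt(2*0 + 4) + 5)**2 - y = (sqrt(0 + 4) + 5)**2 - y = (sqrt(4) + 5)**2 - y = (2 + 5)**2 - y = 7**2 - y = 49 - y)
E(5)*74 = (49 - 1*5)*74 = (49 - 5)*74 = 44*74 = 3256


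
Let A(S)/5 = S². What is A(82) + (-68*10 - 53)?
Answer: 32887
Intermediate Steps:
A(S) = 5*S²
A(82) + (-68*10 - 53) = 5*82² + (-68*10 - 53) = 5*6724 + (-680 - 53) = 33620 - 733 = 32887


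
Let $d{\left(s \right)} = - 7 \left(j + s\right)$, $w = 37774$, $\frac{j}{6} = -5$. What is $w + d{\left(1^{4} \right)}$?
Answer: $37977$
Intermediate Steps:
$j = -30$ ($j = 6 \left(-5\right) = -30$)
$d{\left(s \right)} = 210 - 7 s$ ($d{\left(s \right)} = - 7 \left(-30 + s\right) = 210 - 7 s$)
$w + d{\left(1^{4} \right)} = 37774 + \left(210 - 7 \cdot 1^{4}\right) = 37774 + \left(210 - 7\right) = 37774 + 203 = 37977$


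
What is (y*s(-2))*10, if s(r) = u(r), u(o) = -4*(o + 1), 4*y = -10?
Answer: -100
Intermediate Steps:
y = -5/2 (y = (1/4)*(-10) = -5/2 ≈ -2.5000)
u(o) = -4 - 4*o (u(o) = -4*(1 + o) = -4 - 4*o)
s(r) = -4 - 4*r
(y*s(-2))*10 = -5*(-4 - 4*(-2))/2*10 = -5*(-4 + 8)/2*10 = -5/2*4*10 = -10*10 = -100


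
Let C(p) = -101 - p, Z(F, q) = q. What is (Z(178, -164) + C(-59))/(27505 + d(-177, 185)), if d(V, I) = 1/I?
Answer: -19055/2544213 ≈ -0.0074895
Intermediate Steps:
(Z(178, -164) + C(-59))/(27505 + d(-177, 185)) = (-164 + (-101 - 1*(-59)))/(27505 + 1/185) = (-164 + (-101 + 59))/(27505 + 1/185) = (-164 - 42)/(5088426/185) = -206*185/5088426 = -19055/2544213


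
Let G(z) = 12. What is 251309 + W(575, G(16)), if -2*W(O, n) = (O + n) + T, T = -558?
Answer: 502589/2 ≈ 2.5129e+5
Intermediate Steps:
W(O, n) = 279 - O/2 - n/2 (W(O, n) = -((O + n) - 558)/2 = -(-558 + O + n)/2 = 279 - O/2 - n/2)
251309 + W(575, G(16)) = 251309 + (279 - ½*575 - ½*12) = 251309 + (279 - 575/2 - 6) = 251309 - 29/2 = 502589/2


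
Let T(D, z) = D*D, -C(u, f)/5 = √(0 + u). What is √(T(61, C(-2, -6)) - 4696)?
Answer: 5*I*√39 ≈ 31.225*I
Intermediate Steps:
C(u, f) = -5*√u (C(u, f) = -5*√(0 + u) = -5*√u)
T(D, z) = D²
√(T(61, C(-2, -6)) - 4696) = √(61² - 4696) = √(3721 - 4696) = √(-975) = 5*I*√39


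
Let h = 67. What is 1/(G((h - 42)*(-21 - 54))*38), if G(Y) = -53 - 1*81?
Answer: -1/5092 ≈ -0.00019639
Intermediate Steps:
G(Y) = -134 (G(Y) = -53 - 81 = -134)
1/(G((h - 42)*(-21 - 54))*38) = 1/(-134*38) = 1/(-5092) = -1/5092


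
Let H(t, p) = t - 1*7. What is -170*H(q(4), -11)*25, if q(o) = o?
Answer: 12750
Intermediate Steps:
H(t, p) = -7 + t (H(t, p) = t - 7 = -7 + t)
-170*H(q(4), -11)*25 = -170*(-7 + 4)*25 = -170*(-3)*25 = 510*25 = 12750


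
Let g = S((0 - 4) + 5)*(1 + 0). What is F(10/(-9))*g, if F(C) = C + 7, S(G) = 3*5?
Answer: 265/3 ≈ 88.333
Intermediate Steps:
S(G) = 15
F(C) = 7 + C
g = 15 (g = 15*(1 + 0) = 15*1 = 15)
F(10/(-9))*g = (7 + 10/(-9))*15 = (7 + 10*(-1/9))*15 = (7 - 10/9)*15 = (53/9)*15 = 265/3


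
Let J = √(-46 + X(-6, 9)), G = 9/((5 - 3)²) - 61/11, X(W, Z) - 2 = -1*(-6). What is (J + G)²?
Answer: (145 - 44*I*√38)²/1936 ≈ -27.14 - 40.629*I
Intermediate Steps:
X(W, Z) = 8 (X(W, Z) = 2 - 1*(-6) = 2 + 6 = 8)
G = -145/44 (G = 9/(2²) - 61*1/11 = 9/4 - 61/11 = -145/44 ≈ -3.2955)
J = I*√38 (J = √(-46 + 8) = √(-38) = I*√38 ≈ 6.1644*I)
(J + G)² = (I*√38 - 145/44)² = (-145/44 + I*√38)²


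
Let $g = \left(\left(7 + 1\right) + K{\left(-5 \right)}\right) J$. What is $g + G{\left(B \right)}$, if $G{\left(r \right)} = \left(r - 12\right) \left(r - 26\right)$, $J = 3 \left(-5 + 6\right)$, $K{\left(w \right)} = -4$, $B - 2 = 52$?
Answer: $1188$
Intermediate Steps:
$B = 54$ ($B = 2 + 52 = 54$)
$J = 3$ ($J = 3 \cdot 1 = 3$)
$G{\left(r \right)} = \left(-26 + r\right) \left(-12 + r\right)$ ($G{\left(r \right)} = \left(-12 + r\right) \left(-26 + r\right) = \left(-26 + r\right) \left(-12 + r\right)$)
$g = 12$ ($g = \left(\left(7 + 1\right) - 4\right) 3 = \left(8 - 4\right) 3 = 4 \cdot 3 = 12$)
$g + G{\left(B \right)} = 12 + \left(312 + 54^{2} - 2052\right) = 12 + \left(312 + 2916 - 2052\right) = 12 + 1176 = 1188$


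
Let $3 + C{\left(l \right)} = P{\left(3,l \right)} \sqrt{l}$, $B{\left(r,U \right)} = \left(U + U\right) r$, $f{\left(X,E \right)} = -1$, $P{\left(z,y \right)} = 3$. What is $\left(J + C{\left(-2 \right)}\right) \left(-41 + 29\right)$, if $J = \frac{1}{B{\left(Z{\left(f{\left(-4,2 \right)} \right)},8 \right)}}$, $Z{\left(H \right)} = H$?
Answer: $\frac{147}{4} - 36 i \sqrt{2} \approx 36.75 - 50.912 i$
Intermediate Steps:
$B{\left(r,U \right)} = 2 U r$
$C{\left(l \right)} = -3 + 3 \sqrt{l}$
$J = - \frac{1}{16}$ ($J = \frac{1}{2 \cdot 8 \left(-1\right)} = \frac{1}{-16} = - \frac{1}{16} \approx -0.0625$)
$\left(J + C{\left(-2 \right)}\right) \left(-41 + 29\right) = \left(- \frac{1}{16} - \left(3 - 3 \sqrt{-2}\right)\right) \left(-41 + 29\right) = \left(- \frac{1}{16} - \left(3 - 3 i \sqrt{2}\right)\right) \left(-12\right) = \left(- \frac{49}{16} + 3 i \sqrt{2}\right) \left(-12\right) = \frac{147}{4} - 36 i \sqrt{2}$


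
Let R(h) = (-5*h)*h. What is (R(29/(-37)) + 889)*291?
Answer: 352935276/1369 ≈ 2.5781e+5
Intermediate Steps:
R(h) = -5*h²
(R(29/(-37)) + 889)*291 = (-5*(29/(-37))² + 889)*291 = (-5*(29*(-1/37))² + 889)*291 = (-5*(-29/37)² + 889)*291 = (-5*841/1369 + 889)*291 = (-4205/1369 + 889)*291 = (1212836/1369)*291 = 352935276/1369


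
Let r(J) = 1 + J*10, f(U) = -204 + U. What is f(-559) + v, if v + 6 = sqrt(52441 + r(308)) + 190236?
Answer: 189467 + sqrt(55522) ≈ 1.8970e+5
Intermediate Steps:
r(J) = 1 + 10*J
v = 190230 + sqrt(55522) (v = -6 + (sqrt(52441 + (1 + 10*308)) + 190236) = -6 + (sqrt(52441 + (1 + 3080)) + 190236) = -6 + (sqrt(52441 + 3081) + 190236) = -6 + (sqrt(55522) + 190236) = -6 + (190236 + sqrt(55522)) = 190230 + sqrt(55522) ≈ 1.9047e+5)
f(-559) + v = (-204 - 559) + (190230 + sqrt(55522)) = -763 + (190230 + sqrt(55522)) = 189467 + sqrt(55522)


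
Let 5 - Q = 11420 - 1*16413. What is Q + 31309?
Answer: 36307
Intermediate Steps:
Q = 4998 (Q = 5 - (11420 - 1*16413) = 5 - (11420 - 16413) = 5 - 1*(-4993) = 5 + 4993 = 4998)
Q + 31309 = 4998 + 31309 = 36307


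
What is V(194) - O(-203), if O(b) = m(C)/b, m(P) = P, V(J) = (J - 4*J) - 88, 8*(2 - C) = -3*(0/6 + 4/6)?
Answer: -544031/812 ≈ -669.99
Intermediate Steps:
C = 9/4 (C = 2 - (-3)*(0/6 + 4/6)/8 = 2 - (-3)*(0*(⅙) + 4*(⅙))/8 = 2 - (-3)*(0 + ⅔)/8 = 2 - (-3)*2/(8*3) = 2 - ⅛*(-2) = 2 + ¼ = 9/4 ≈ 2.2500)
V(J) = -88 - 3*J (V(J) = -3*J - 88 = -88 - 3*J)
O(b) = 9/(4*b)
V(194) - O(-203) = (-88 - 3*194) - 9/(4*(-203)) = (-88 - 582) - 9*(-1)/(4*203) = -670 - 1*(-9/812) = -670 + 9/812 = -544031/812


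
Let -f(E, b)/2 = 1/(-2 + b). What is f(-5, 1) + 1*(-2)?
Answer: 0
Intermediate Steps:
f(E, b) = -2/(-2 + b)
f(-5, 1) + 1*(-2) = -2/(-2 + 1) + 1*(-2) = -2/(-1) - 2 = -2*(-1) - 2 = 2 - 2 = 0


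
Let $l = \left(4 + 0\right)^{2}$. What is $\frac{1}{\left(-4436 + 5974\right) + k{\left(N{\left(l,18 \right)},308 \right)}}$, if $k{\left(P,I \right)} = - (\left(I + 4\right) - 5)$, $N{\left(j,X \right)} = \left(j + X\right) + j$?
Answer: $\frac{1}{1231} \approx 0.00081235$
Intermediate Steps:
$l = 16$ ($l = 4^{2} = 16$)
$N{\left(j,X \right)} = X + 2 j$ ($N{\left(j,X \right)} = \left(X + j\right) + j = X + 2 j$)
$k{\left(P,I \right)} = 1 - I$ ($k{\left(P,I \right)} = - (\left(4 + I\right) - 5) = - (-1 + I) = 1 - I$)
$\frac{1}{\left(-4436 + 5974\right) + k{\left(N{\left(l,18 \right)},308 \right)}} = \frac{1}{\left(-4436 + 5974\right) + \left(1 - 308\right)} = \frac{1}{1538 + \left(1 - 308\right)} = \frac{1}{1538 - 307} = \frac{1}{1231}$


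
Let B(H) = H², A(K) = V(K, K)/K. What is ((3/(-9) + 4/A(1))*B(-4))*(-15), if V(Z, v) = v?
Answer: -880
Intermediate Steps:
A(K) = 1 (A(K) = K/K = 1)
((3/(-9) + 4/A(1))*B(-4))*(-15) = ((3/(-9) + 4/1)*(-4)²)*(-15) = ((3*(-⅑) + 4*1)*16)*(-15) = ((-⅓ + 4)*16)*(-15) = ((11/3)*16)*(-15) = (176/3)*(-15) = -880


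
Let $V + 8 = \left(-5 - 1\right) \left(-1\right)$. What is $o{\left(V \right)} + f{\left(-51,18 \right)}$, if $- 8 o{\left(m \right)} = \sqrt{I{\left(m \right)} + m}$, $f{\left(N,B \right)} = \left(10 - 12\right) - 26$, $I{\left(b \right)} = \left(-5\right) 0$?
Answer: $-28 - \frac{i \sqrt{2}}{8} \approx -28.0 - 0.17678 i$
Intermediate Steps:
$I{\left(b \right)} = 0$
$f{\left(N,B \right)} = -28$ ($f{\left(N,B \right)} = -2 - 26 = -28$)
$V = -2$ ($V = -8 + \left(-5 - 1\right) \left(-1\right) = -8 - -6 = -8 + 6 = -2$)
$o{\left(m \right)} = - \frac{\sqrt{m}}{8}$ ($o{\left(m \right)} = - \frac{\sqrt{0 + m}}{8} = - \frac{\sqrt{m}}{8}$)
$o{\left(V \right)} + f{\left(-51,18 \right)} = - \frac{\sqrt{-2}}{8} - 28 = - \frac{i \sqrt{2}}{8} - 28 = -28 - \frac{i \sqrt{2}}{8}$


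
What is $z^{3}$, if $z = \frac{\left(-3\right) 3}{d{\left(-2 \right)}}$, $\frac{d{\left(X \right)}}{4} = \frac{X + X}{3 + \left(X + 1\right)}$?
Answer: $\frac{729}{512} \approx 1.4238$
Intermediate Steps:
$d{\left(X \right)} = \frac{8 X}{4 + X}$ ($d{\left(X \right)} = 4 \frac{X + X}{3 + \left(X + 1\right)} = 4 \frac{2 X}{3 + \left(1 + X\right)} = 4 \frac{2 X}{4 + X} = \frac{8 X}{4 + X}$)
$z = \frac{9}{8}$ ($z = \frac{\left(-3\right) 3}{8 \left(-2\right) \frac{1}{4 - 2}} = - \frac{9}{8 \left(-2\right) \frac{1}{2}} = - \frac{9}{-8} = \left(-9\right) \left(- \frac{1}{8}\right) = \frac{9}{8} \approx 1.125$)
$z^{3} = \left(\frac{9}{8}\right)^{3} = \frac{729}{512}$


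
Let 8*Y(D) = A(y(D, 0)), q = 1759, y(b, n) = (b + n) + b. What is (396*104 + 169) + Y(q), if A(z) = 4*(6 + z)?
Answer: 43115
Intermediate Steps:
y(b, n) = n + 2*b
A(z) = 24 + 4*z
Y(D) = 3 + D (Y(D) = (24 + 4*(0 + 2*D))/8 = (24 + 4*(2*D))/8 = (24 + 8*D)/8 = 3 + D)
(396*104 + 169) + Y(q) = (396*104 + 169) + (3 + 1759) = (41184 + 169) + 1762 = 41353 + 1762 = 43115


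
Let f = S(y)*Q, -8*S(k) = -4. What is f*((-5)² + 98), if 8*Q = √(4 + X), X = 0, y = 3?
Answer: 123/8 ≈ 15.375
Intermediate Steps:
S(k) = ½ (S(k) = -⅛*(-4) = ½)
Q = ¼ (Q = √(4 + 0)/8 = √4/8 = (⅛)*2 = ¼ ≈ 0.25000)
f = ⅛ (f = (½)*(¼) = ⅛ ≈ 0.12500)
f*((-5)² + 98) = ((-5)² + 98)/8 = (25 + 98)/8 = (⅛)*123 = 123/8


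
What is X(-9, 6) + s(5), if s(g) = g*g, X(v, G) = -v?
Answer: 34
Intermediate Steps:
s(g) = g**2
X(-9, 6) + s(5) = -1*(-9) + 5**2 = 9 + 25 = 34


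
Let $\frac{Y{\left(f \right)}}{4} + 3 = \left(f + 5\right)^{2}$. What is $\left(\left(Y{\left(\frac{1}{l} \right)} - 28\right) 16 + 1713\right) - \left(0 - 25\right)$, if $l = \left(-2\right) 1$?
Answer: $2394$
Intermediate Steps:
$l = -2$
$Y{\left(f \right)} = -12 + 4 \left(5 + f\right)^{2}$ ($Y{\left(f \right)} = -12 + 4 \left(f + 5\right)^{2} = -12 + 4 \left(5 + f\right)^{2}$)
$\left(\left(Y{\left(\frac{1}{l} \right)} - 28\right) 16 + 1713\right) - \left(0 - 25\right) = \left(\left(\left(-12 + 4 \left(5 + \frac{1}{-2}\right)^{2}\right) - 28\right) 16 + 1713\right) - \left(0 - 25\right) = \left(\left(\left(-12 + 4 \left(5 - \frac{1}{2}\right)^{2}\right) - 28\right) 16 + 1713\right) - -25 = \left(\left(\left(-12 + 4 \left(\frac{9}{2}\right)^{2}\right) - 28\right) 16 + 1713\right) + 25 = \left(\left(\left(-12 + 4 \cdot \frac{81}{4}\right) - 28\right) 16 + 1713\right) + 25 = \left(\left(\left(-12 + 81\right) - 28\right) 16 + 1713\right) + 25 = \left(\left(69 - 28\right) 16 + 1713\right) + 25 = \left(41 \cdot 16 + 1713\right) + 25 = \left(656 + 1713\right) + 25 = 2369 + 25 = 2394$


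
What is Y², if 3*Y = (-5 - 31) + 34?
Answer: 4/9 ≈ 0.44444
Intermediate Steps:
Y = -⅔ (Y = ((-5 - 31) + 34)/3 = (-36 + 34)/3 = (⅓)*(-2) = -⅔ ≈ -0.66667)
Y² = (-⅔)² = 4/9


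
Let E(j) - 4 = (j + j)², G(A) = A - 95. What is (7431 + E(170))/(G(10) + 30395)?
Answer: 24607/6062 ≈ 4.0592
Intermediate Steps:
G(A) = -95 + A
E(j) = 4 + 4*j² (E(j) = 4 + (j + j)² = 4 + (2*j)² = 4 + 4*j²)
(7431 + E(170))/(G(10) + 30395) = (7431 + (4 + 4*170²))/((-95 + 10) + 30395) = (7431 + (4 + 4*28900))/(-85 + 30395) = (7431 + (4 + 115600))/30310 = (7431 + 115604)*(1/30310) = 123035*(1/30310) = 24607/6062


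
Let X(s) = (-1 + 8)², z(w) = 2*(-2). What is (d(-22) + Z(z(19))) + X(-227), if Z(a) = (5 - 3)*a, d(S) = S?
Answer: 19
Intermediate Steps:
z(w) = -4
X(s) = 49 (X(s) = 7² = 49)
Z(a) = 2*a
(d(-22) + Z(z(19))) + X(-227) = (-22 + 2*(-4)) + 49 = (-22 - 8) + 49 = -30 + 49 = 19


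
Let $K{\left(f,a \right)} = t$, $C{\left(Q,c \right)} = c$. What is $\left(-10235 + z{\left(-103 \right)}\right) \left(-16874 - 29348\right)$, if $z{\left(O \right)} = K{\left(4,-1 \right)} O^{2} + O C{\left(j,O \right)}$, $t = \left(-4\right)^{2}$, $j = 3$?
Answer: $-7863194196$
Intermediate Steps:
$t = 16$
$K{\left(f,a \right)} = 16$
$z{\left(O \right)} = 17 O^{2}$ ($z{\left(O \right)} = 16 O^{2} + O O = 16 O^{2} + O^{2} = 17 O^{2}$)
$\left(-10235 + z{\left(-103 \right)}\right) \left(-16874 - 29348\right) = \left(-10235 + 17 \left(-103\right)^{2}\right) \left(-16874 - 29348\right) = \left(-10235 + 17 \cdot 10609\right) \left(-46222\right) = \left(-10235 + 180353\right) \left(-46222\right) = 170118 \left(-46222\right) = -7863194196$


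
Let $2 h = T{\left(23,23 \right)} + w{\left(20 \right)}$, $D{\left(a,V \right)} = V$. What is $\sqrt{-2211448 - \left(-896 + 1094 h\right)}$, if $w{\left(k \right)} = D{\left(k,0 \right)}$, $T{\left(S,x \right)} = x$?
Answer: $11 i \sqrt{18373} \approx 1491.0 i$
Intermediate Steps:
$w{\left(k \right)} = 0$
$h = \frac{23}{2}$ ($h = \frac{23 + 0}{2} = \frac{1}{2} \cdot 23 = \frac{23}{2} \approx 11.5$)
$\sqrt{-2211448 - \left(-896 + 1094 h\right)} = \sqrt{-2211448 + \left(896 - 12581\right)} = \sqrt{-2211448 - 11685} = \sqrt{-2223133} = 11 i \sqrt{18373}$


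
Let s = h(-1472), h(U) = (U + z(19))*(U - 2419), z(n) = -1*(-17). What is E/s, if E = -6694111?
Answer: -6694111/5661405 ≈ -1.1824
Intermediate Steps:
z(n) = 17
h(U) = (-2419 + U)*(17 + U) (h(U) = (U + 17)*(U - 2419) = (17 + U)*(-2419 + U) = (-2419 + U)*(17 + U))
s = 5661405 (s = -41123 + (-1472)² - 2402*(-1472) = -41123 + 2166784 + 3535744 = 5661405)
E/s = -6694111/5661405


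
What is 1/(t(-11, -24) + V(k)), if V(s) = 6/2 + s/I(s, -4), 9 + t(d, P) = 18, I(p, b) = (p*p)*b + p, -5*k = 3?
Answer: 17/209 ≈ 0.081340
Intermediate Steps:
k = -⅗ (k = -⅕*3 = -⅗ ≈ -0.60000)
I(p, b) = p + b*p² (I(p, b) = p²*b + p = b*p² + p = p + b*p²)
t(d, P) = 9 (t(d, P) = -9 + 18 = 9)
V(s) = 3 + 1/(1 - 4*s) (V(s) = 6/2 + s/((s*(1 - 4*s))) = 6*(½) + s*(1/(s*(1 - 4*s))) = 3 + 1/(1 - 4*s))
1/(t(-11, -24) + V(k)) = 1/(9 + 4*(-1 + 3*(-⅗))/(-1 + 4*(-⅗))) = 1/(9 + 4*(-1 - 9/5)/(-1 - 12/5)) = 1/(9 + 4*(-14/5)/(-17/5)) = 1/(9 + 4*(-5/17)*(-14/5)) = 1/(9 + 56/17) = 1/(209/17) = 17/209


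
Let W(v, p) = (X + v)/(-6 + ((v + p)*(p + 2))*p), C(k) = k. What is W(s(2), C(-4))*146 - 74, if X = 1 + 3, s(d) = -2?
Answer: -2144/27 ≈ -79.407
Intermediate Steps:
X = 4
W(v, p) = (4 + v)/(-6 + p*(2 + p)*(p + v)) (W(v, p) = (4 + v)/(-6 + ((v + p)*(p + 2))*p) = (4 + v)/(-6 + ((p + v)*(2 + p))*p) = (4 + v)/(-6 + ((2 + p)*(p + v))*p) = (4 + v)/(-6 + p*(2 + p)*(p + v)))
W(s(2), C(-4))*146 - 74 = ((4 - 2)/(-6 + (-4)**3 + 2*(-4)**2 - 2*(-4)**2 + 2*(-4)*(-2)))*146 - 74 = (2/(-6 - 64 + 2*16 - 2*16 + 16))*146 - 74 = (2/(-6 - 64 + 32 - 32 + 16))*146 - 74 = (2/(-54))*146 - 74 = -1/54*2*146 - 74 = -1/27*146 - 74 = -146/27 - 74 = -2144/27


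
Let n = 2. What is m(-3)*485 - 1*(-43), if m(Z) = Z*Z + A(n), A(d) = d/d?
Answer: 4893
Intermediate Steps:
A(d) = 1
m(Z) = 1 + Z² (m(Z) = Z*Z + 1 = Z² + 1 = 1 + Z²)
m(-3)*485 - 1*(-43) = (1 + (-3)²)*485 - 1*(-43) = (1 + 9)*485 + 43 = 10*485 + 43 = 4850 + 43 = 4893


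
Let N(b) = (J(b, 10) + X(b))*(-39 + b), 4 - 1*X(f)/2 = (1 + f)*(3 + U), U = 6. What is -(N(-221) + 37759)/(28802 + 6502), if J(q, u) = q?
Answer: 936461/35304 ≈ 26.526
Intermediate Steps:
X(f) = -10 - 18*f (X(f) = 8 - 2*(1 + f)*(3 + 6) = 8 - 2*(1 + f)*9 = 8 - 2*(9 + 9*f) = 8 + (-18 - 18*f) = -10 - 18*f)
N(b) = (-39 + b)*(-10 - 17*b) (N(b) = (b + (-10 - 18*b))*(-39 + b) = (-10 - 17*b)*(-39 + b) = (-39 + b)*(-10 - 17*b))
-(N(-221) + 37759)/(28802 + 6502) = -((390 - 17*(-221)² + 653*(-221)) + 37759)/(28802 + 6502) = -((390 - 17*48841 - 144313) + 37759)/35304 = -((390 - 830297 - 144313) + 37759)/35304 = -(-974220 + 37759)/35304 = -(-936461)/35304 = -1*(-936461/35304) = 936461/35304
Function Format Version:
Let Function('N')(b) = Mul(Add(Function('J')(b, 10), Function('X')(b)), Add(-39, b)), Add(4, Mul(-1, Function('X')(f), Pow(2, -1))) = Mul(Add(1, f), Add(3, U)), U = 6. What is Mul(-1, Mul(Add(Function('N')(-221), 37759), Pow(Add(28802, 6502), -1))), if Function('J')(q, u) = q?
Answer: Rational(936461, 35304) ≈ 26.526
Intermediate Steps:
Function('X')(f) = Add(-10, Mul(-18, f)) (Function('X')(f) = Add(8, Mul(-2, Mul(Add(1, f), Add(3, 6)))) = Add(8, Mul(-2, Mul(Add(1, f), 9))) = Add(8, Mul(-2, Add(9, Mul(9, f)))) = Add(8, Add(-18, Mul(-18, f))) = Add(-10, Mul(-18, f)))
Function('N')(b) = Mul(Add(-39, b), Add(-10, Mul(-17, b))) (Function('N')(b) = Mul(Add(b, Add(-10, Mul(-18, b))), Add(-39, b)) = Mul(Add(-10, Mul(-17, b)), Add(-39, b)) = Mul(Add(-39, b), Add(-10, Mul(-17, b))))
Mul(-1, Mul(Add(Function('N')(-221), 37759), Pow(Add(28802, 6502), -1))) = Mul(-1, Mul(Add(Add(390, Mul(-17, Pow(-221, 2)), Mul(653, -221)), 37759), Pow(Add(28802, 6502), -1))) = Mul(-1, Mul(Add(Add(390, Mul(-17, 48841), -144313), 37759), Pow(35304, -1))) = Mul(-1, Mul(Add(Add(390, -830297, -144313), 37759), Rational(1, 35304))) = Mul(-1, Mul(Add(-974220, 37759), Rational(1, 35304))) = Mul(-1, Mul(-936461, Rational(1, 35304))) = Mul(-1, Rational(-936461, 35304)) = Rational(936461, 35304)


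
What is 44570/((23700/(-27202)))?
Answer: -60619657/1185 ≈ -51156.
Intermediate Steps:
44570/((23700/(-27202))) = 44570/((23700*(-1/27202))) = 44570/(-11850/13601) = 44570*(-13601/11850) = -60619657/1185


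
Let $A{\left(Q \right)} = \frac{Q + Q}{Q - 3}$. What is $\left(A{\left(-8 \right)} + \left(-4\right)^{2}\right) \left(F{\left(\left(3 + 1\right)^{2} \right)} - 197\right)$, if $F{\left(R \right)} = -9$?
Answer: $- \frac{39552}{11} \approx -3595.6$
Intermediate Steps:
$A{\left(Q \right)} = \frac{2 Q}{-3 + Q}$
$\left(A{\left(-8 \right)} + \left(-4\right)^{2}\right) \left(F{\left(\left(3 + 1\right)^{2} \right)} - 197\right) = \left(2 \left(-8\right) \frac{1}{-3 - 8} + \left(-4\right)^{2}\right) \left(-9 - 197\right) = \left(2 \left(-8\right) \frac{1}{-11} + 16\right) \left(-9 - 197\right) = \left(2 \left(-8\right) \left(- \frac{1}{11}\right) + 16\right) \left(-206\right) = \left(\frac{16}{11} + 16\right) \left(-206\right) = \frac{192}{11} \left(-206\right) = - \frac{39552}{11}$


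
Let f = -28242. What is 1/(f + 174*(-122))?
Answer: -1/49470 ≈ -2.0214e-5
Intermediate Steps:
1/(f + 174*(-122)) = 1/(-28242 + 174*(-122)) = 1/(-28242 - 21228) = 1/(-49470) = -1/49470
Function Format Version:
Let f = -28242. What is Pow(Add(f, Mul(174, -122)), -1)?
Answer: Rational(-1, 49470) ≈ -2.0214e-5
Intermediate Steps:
Pow(Add(f, Mul(174, -122)), -1) = Pow(Add(-28242, Mul(174, -122)), -1) = Pow(Add(-28242, -21228), -1) = Pow(-49470, -1) = Rational(-1, 49470)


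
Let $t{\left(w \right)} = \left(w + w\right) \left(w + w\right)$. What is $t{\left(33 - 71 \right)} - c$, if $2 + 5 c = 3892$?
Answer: $4998$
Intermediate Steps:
$c = 778$ ($c = - \frac{2}{5} + \frac{1}{5} \cdot 3892 = - \frac{2}{5} + \frac{3892}{5} = 778$)
$t{\left(w \right)} = 4 w^{2}$ ($t{\left(w \right)} = 2 w 2 w = 4 w^{2}$)
$t{\left(33 - 71 \right)} - c = 4 \left(33 - 71\right)^{2} - 778 = 4 \left(-38\right)^{2} - 778 = 4 \cdot 1444 - 778 = 5776 - 778 = 4998$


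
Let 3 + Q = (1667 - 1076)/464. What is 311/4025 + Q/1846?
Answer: 263161159/3447589600 ≈ 0.076332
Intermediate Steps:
Q = -801/464 (Q = -3 + (1667 - 1076)/464 = -3 + 591*(1/464) = -3 + 591/464 = -801/464 ≈ -1.7263)
311/4025 + Q/1846 = 311/4025 - 801/464/1846 = 311*(1/4025) - 801/464*1/1846 = 311/4025 - 801/856544 = 263161159/3447589600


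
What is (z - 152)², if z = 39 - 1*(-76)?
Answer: 1369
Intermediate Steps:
z = 115 (z = 39 + 76 = 115)
(z - 152)² = (115 - 152)² = (-37)² = 1369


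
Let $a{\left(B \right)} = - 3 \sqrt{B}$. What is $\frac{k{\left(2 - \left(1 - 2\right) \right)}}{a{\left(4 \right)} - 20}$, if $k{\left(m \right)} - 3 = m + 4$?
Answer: $- \frac{5}{13} \approx -0.38462$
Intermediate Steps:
$k{\left(m \right)} = 7 + m$ ($k{\left(m \right)} = 3 + \left(m + 4\right) = 3 + \left(4 + m\right) = 7 + m$)
$\frac{k{\left(2 - \left(1 - 2\right) \right)}}{a{\left(4 \right)} - 20} = \frac{7 + \left(2 - \left(1 - 2\right)\right)}{- 3 \sqrt{4} - 20} = \frac{7 + \left(2 - \left(1 - 2\right)\right)}{\left(-3\right) 2 - 20} = \frac{7 + \left(2 - -1\right)}{-6 - 20} = \frac{7 + \left(2 + 1\right)}{-26} = - \frac{7 + 3}{26} = \left(- \frac{1}{26}\right) 10 = - \frac{5}{13}$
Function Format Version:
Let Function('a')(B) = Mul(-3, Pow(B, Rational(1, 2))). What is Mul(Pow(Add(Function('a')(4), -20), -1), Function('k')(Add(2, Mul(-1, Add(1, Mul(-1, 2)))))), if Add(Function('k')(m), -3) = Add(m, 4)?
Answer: Rational(-5, 13) ≈ -0.38462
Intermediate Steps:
Function('k')(m) = Add(7, m) (Function('k')(m) = Add(3, Add(m, 4)) = Add(3, Add(4, m)) = Add(7, m))
Mul(Pow(Add(Function('a')(4), -20), -1), Function('k')(Add(2, Mul(-1, Add(1, Mul(-1, 2)))))) = Mul(Pow(Add(Mul(-3, Pow(4, Rational(1, 2))), -20), -1), Add(7, Add(2, Mul(-1, Add(1, Mul(-1, 2)))))) = Mul(Pow(Add(Mul(-3, 2), -20), -1), Add(7, Add(2, Mul(-1, Add(1, -2))))) = Mul(Pow(Add(-6, -20), -1), Add(7, Add(2, Mul(-1, -1)))) = Mul(Pow(-26, -1), Add(7, Add(2, 1))) = Mul(Rational(-1, 26), Add(7, 3)) = Mul(Rational(-1, 26), 10) = Rational(-5, 13)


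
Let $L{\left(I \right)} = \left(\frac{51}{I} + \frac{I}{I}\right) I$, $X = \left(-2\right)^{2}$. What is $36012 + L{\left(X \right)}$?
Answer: $36067$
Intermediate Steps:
$X = 4$
$L{\left(I \right)} = I \left(1 + \frac{51}{I}\right)$ ($L{\left(I \right)} = \left(\frac{51}{I} + 1\right) I = \left(1 + \frac{51}{I}\right) I = I \left(1 + \frac{51}{I}\right)$)
$36012 + L{\left(X \right)} = 36012 + \left(51 + 4\right) = 36012 + 55 = 36067$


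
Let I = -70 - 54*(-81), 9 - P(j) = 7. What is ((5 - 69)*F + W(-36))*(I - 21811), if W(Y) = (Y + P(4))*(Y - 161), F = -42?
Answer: -164320702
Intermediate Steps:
P(j) = 2 (P(j) = 9 - 1*7 = 9 - 7 = 2)
W(Y) = (-161 + Y)*(2 + Y) (W(Y) = (Y + 2)*(Y - 161) = (2 + Y)*(-161 + Y) = (-161 + Y)*(2 + Y))
I = 4304 (I = -70 + 4374 = 4304)
((5 - 69)*F + W(-36))*(I - 21811) = ((5 - 69)*(-42) + (-322 + (-36)² - 159*(-36)))*(4304 - 21811) = (-64*(-42) + (-322 + 1296 + 5724))*(-17507) = (2688 + 6698)*(-17507) = 9386*(-17507) = -164320702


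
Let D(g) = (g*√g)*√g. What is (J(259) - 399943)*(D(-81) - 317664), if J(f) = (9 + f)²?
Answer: 102078805257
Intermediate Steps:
D(g) = g² (D(g) = g^(3/2)*√g = g²)
(J(259) - 399943)*(D(-81) - 317664) = ((9 + 259)² - 399943)*((-81)² - 317664) = (268² - 399943)*(6561 - 317664) = (71824 - 399943)*(-311103) = -328119*(-311103) = 102078805257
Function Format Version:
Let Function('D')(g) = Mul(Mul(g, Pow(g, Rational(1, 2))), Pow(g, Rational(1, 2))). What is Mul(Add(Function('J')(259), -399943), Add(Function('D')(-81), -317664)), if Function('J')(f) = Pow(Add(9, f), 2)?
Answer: 102078805257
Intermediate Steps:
Function('D')(g) = Pow(g, 2) (Function('D')(g) = Mul(Pow(g, Rational(3, 2)), Pow(g, Rational(1, 2))) = Pow(g, 2))
Mul(Add(Function('J')(259), -399943), Add(Function('D')(-81), -317664)) = Mul(Add(Pow(Add(9, 259), 2), -399943), Add(Pow(-81, 2), -317664)) = Mul(Add(Pow(268, 2), -399943), Add(6561, -317664)) = Mul(Add(71824, -399943), -311103) = Mul(-328119, -311103) = 102078805257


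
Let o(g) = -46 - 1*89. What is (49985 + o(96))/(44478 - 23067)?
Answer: 49850/21411 ≈ 2.3282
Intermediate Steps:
o(g) = -135 (o(g) = -46 - 89 = -135)
(49985 + o(96))/(44478 - 23067) = (49985 - 135)/(44478 - 23067) = 49850/21411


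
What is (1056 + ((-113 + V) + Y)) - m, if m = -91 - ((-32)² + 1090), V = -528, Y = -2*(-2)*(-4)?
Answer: 2604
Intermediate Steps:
Y = -16 (Y = 4*(-4) = -16)
m = -2205 (m = -91 - (1024 + 1090) = -91 - 1*2114 = -91 - 2114 = -2205)
(1056 + ((-113 + V) + Y)) - m = (1056 + ((-113 - 528) - 16)) - 1*(-2205) = (1056 + (-641 - 16)) + 2205 = (1056 - 657) + 2205 = 399 + 2205 = 2604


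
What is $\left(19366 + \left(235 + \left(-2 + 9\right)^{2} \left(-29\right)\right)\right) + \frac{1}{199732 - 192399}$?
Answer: $\frac{133313941}{7333} \approx 18180.0$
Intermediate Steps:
$\left(19366 + \left(235 + \left(-2 + 9\right)^{2} \left(-29\right)\right)\right) + \frac{1}{199732 - 192399} = \left(19366 + \left(235 + 7^{2} \left(-29\right)\right)\right) + \frac{1}{7333} = \left(19366 + \left(235 + 49 \left(-29\right)\right)\right) + \frac{1}{7333} = \left(19366 + \left(235 - 1421\right)\right) + \frac{1}{7333} = \left(19366 - 1186\right) + \frac{1}{7333} = 18180 + \frac{1}{7333} = \frac{133313941}{7333}$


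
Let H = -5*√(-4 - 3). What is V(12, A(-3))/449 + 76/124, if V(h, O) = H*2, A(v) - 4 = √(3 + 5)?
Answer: 19/31 - 10*I*√7/449 ≈ 0.6129 - 0.058925*I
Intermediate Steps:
A(v) = 4 + 2*√2 (A(v) = 4 + √(3 + 5) = 4 + √8 = 4 + 2*√2)
H = -5*I*√7 ≈ -13.229*I
V(h, O) = -10*I*√7 (V(h, O) = -5*I*√7*2 = -10*I*√7)
V(12, A(-3))/449 + 76/124 = -10*I*√7/449 + 76/124 = -10*I*√7*(1/449) + 76*(1/124) = -10*I*√7/449 + 19/31 = 19/31 - 10*I*√7/449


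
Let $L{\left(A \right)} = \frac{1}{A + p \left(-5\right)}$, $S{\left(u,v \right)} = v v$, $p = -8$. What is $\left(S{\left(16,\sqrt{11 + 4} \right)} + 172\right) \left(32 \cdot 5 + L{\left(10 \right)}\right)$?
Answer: $\frac{1496187}{50} \approx 29924.0$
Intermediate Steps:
$S{\left(u,v \right)} = v^{2}$
$L{\left(A \right)} = \frac{1}{40 + A}$ ($L{\left(A \right)} = \frac{1}{A - -40} = \frac{1}{A + 40} = \frac{1}{40 + A}$)
$\left(S{\left(16,\sqrt{11 + 4} \right)} + 172\right) \left(32 \cdot 5 + L{\left(10 \right)}\right) = \left(\left(\sqrt{11 + 4}\right)^{2} + 172\right) \left(32 \cdot 5 + \frac{1}{40 + 10}\right) = \left(\left(\sqrt{15}\right)^{2} + 172\right) \left(160 + \frac{1}{50}\right) = \left(15 + 172\right) \left(160 + \frac{1}{50}\right) = 187 \cdot \frac{8001}{50} = \frac{1496187}{50}$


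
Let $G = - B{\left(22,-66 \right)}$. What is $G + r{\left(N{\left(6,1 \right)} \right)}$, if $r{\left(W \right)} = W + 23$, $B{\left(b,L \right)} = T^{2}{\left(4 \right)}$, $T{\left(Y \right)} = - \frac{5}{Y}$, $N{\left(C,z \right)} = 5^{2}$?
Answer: $\frac{743}{16} \approx 46.438$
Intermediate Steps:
$N{\left(C,z \right)} = 25$
$B{\left(b,L \right)} = \frac{25}{16}$ ($B{\left(b,L \right)} = \left(- \frac{5}{4}\right)^{2} = \frac{25}{16}$)
$r{\left(W \right)} = 23 + W$
$G = - \frac{25}{16}$ ($G = \left(-1\right) \frac{25}{16} = - \frac{25}{16} \approx -1.5625$)
$G + r{\left(N{\left(6,1 \right)} \right)} = - \frac{25}{16} + \left(23 + 25\right) = - \frac{25}{16} + 48 = \frac{743}{16}$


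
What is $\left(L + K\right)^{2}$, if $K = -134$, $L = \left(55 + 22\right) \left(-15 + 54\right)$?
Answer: $8231161$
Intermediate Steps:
$L = 3003$ ($L = 77 \cdot 39 = 3003$)
$\left(L + K\right)^{2} = \left(3003 - 134\right)^{2} = 2869^{2} = 8231161$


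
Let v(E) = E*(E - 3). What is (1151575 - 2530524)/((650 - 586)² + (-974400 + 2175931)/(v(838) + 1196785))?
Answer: -2615197462735/7769326971 ≈ -336.61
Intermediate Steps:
v(E) = E*(-3 + E)
(1151575 - 2530524)/((650 - 586)² + (-974400 + 2175931)/(v(838) + 1196785)) = (1151575 - 2530524)/((650 - 586)² + (-974400 + 2175931)/(838*(-3 + 838) + 1196785)) = -1378949/(64² + 1201531/(838*835 + 1196785)) = -1378949/(4096 + 1201531/(699730 + 1196785)) = -1378949/(4096 + 1201531/1896515) = -1378949/7769326971/1896515 = -1378949*1896515/7769326971 = -2615197462735/7769326971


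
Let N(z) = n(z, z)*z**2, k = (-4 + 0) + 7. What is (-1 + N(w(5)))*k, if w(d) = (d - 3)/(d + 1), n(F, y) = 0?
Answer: -3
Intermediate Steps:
k = 3 (k = -4 + 7 = 3)
w(d) = (-3 + d)/(1 + d)
N(z) = 0 (N(z) = 0*z**2 = 0)
(-1 + N(w(5)))*k = (-1 + 0)*3 = -1*3 = -3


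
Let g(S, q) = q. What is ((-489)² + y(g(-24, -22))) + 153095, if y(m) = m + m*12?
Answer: 391930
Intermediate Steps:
y(m) = 13*m (y(m) = m + 12*m = 13*m)
((-489)² + y(g(-24, -22))) + 153095 = ((-489)² + 13*(-22)) + 153095 = (239121 - 286) + 153095 = 238835 + 153095 = 391930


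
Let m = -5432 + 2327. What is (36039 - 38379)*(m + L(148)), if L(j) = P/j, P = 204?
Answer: 268711560/37 ≈ 7.2625e+6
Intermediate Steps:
L(j) = 204/j
m = -3105
(36039 - 38379)*(m + L(148)) = (36039 - 38379)*(-3105 + 204/148) = -2340*(-3105 + 204*(1/148)) = -2340*(-3105 + 51/37) = -2340*(-114834/37) = 268711560/37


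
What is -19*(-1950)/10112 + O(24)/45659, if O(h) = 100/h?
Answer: 2537562125/692555712 ≈ 3.6641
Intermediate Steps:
-19*(-1950)/10112 + O(24)/45659 = -19*(-1950)/10112 + (100/24)/45659 = 37050*(1/10112) + (100*(1/24))*(1/45659) = 18525/5056 + (25/6)*(1/45659) = 18525/5056 + 25/273954 = 2537562125/692555712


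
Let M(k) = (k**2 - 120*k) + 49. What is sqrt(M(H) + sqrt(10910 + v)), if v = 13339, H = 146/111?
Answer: sqrt(-1319675 + 12321*sqrt(24249))/111 ≈ 6.9723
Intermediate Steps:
H = 146/111 (H = 146*(1/111) = 146/111 ≈ 1.3153)
M(k) = 49 + k**2 - 120*k
sqrt(M(H) + sqrt(10910 + v)) = sqrt((49 + (146/111)**2 - 120*146/111) + sqrt(10910 + 13339)) = sqrt((49 + 21316/12321 - 5840/37) + sqrt(24249)) = sqrt(-1319675/12321 + sqrt(24249))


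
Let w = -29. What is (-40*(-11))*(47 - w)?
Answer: 33440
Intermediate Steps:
(-40*(-11))*(47 - w) = (-40*(-11))*(47 - 1*(-29)) = 440*(47 + 29) = 440*76 = 33440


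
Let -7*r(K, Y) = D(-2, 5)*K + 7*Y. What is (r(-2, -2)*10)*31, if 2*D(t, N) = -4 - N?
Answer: 1550/7 ≈ 221.43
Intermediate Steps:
D(t, N) = -2 - N/2 (D(t, N) = (-4 - N)/2 = -2 - N/2)
r(K, Y) = -Y + 9*K/14 (r(K, Y) = -((-2 - 1/2*5)*K + 7*Y)/7 = -((-2 - 5/2)*K + 7*Y)/7 = -(-9*K/2 + 7*Y)/7 = -(7*Y - 9*K/2)/7 = -Y + 9*K/14)
(r(-2, -2)*10)*31 = ((-1*(-2) + (9/14)*(-2))*10)*31 = ((2 - 9/7)*10)*31 = ((5/7)*10)*31 = (50/7)*31 = 1550/7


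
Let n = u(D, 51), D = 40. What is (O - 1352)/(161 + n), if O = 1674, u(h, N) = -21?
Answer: 23/10 ≈ 2.3000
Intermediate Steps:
n = -21
(O - 1352)/(161 + n) = (1674 - 1352)/(161 - 21) = 322/140 = 322*(1/140) = 23/10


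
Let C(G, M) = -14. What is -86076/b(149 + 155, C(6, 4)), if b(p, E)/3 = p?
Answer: -7173/76 ≈ -94.382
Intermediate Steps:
b(p, E) = 3*p
-86076/b(149 + 155, C(6, 4)) = -86076*1/(3*(149 + 155)) = -86076/(3*304) = -86076/912 = -86076*1/912 = -7173/76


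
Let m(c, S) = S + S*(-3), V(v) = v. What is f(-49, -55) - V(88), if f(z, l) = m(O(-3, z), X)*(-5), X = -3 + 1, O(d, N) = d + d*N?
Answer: -108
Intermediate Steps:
O(d, N) = d + N*d
X = -2
m(c, S) = -2*S (m(c, S) = S - 3*S = -2*S)
f(z, l) = -20 (f(z, l) = -2*(-2)*(-5) = 4*(-5) = -20)
f(-49, -55) - V(88) = -20 - 1*88 = -20 - 88 = -108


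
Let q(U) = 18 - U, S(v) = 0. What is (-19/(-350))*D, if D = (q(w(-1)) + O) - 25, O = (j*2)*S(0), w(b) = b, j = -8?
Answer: -57/175 ≈ -0.32571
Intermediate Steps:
O = 0 (O = -8*2*0 = -16*0 = 0)
D = -6 (D = ((18 - 1*(-1)) + 0) - 25 = ((18 + 1) + 0) - 25 = (19 + 0) - 25 = 19 - 25 = -6)
(-19/(-350))*D = -19/(-350)*(-6) = -19*(-1/350)*(-6) = (19/350)*(-6) = -57/175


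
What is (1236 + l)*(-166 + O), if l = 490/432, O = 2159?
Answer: 532571453/216 ≈ 2.4656e+6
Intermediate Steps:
l = 245/216 (l = 490*(1/432) = 245/216 ≈ 1.1343)
(1236 + l)*(-166 + O) = (1236 + 245/216)*(-166 + 2159) = (267221/216)*1993 = 532571453/216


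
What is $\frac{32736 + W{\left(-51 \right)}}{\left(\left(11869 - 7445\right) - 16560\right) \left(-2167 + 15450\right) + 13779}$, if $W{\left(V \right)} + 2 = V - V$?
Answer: $- \frac{32734}{161188709} \approx -0.00020308$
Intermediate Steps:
$W{\left(V \right)} = -2$ ($W{\left(V \right)} = -2 + \left(V - V\right) = -2 + 0 = -2$)
$\frac{32736 + W{\left(-51 \right)}}{\left(\left(11869 - 7445\right) - 16560\right) \left(-2167 + 15450\right) + 13779} = \frac{32736 - 2}{\left(\left(11869 - 7445\right) - 16560\right) \left(-2167 + 15450\right) + 13779} = \frac{32734}{\left(4424 - 16560\right) 13283 + 13779} = \frac{32734}{\left(-12136\right) 13283 + 13779} = \frac{32734}{-161202488 + 13779} = \frac{32734}{-161188709} = 32734 \left(- \frac{1}{161188709}\right) = - \frac{32734}{161188709}$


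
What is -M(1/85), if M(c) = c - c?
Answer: 0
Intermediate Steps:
M(c) = 0
-M(1/85) = -1*0 = 0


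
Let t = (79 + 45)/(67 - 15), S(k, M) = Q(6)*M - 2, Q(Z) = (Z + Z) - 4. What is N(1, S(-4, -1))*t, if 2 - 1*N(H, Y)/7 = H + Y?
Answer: 2387/13 ≈ 183.62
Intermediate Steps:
Q(Z) = -4 + 2*Z (Q(Z) = 2*Z - 4 = -4 + 2*Z)
S(k, M) = -2 + 8*M (S(k, M) = (-4 + 2*6)*M - 2 = (-4 + 12)*M - 2 = 8*M - 2 = -2 + 8*M)
N(H, Y) = 14 - 7*H - 7*Y (N(H, Y) = 14 - 7*(H + Y) = 14 + (-7*H - 7*Y) = 14 - 7*H - 7*Y)
t = 31/13 (t = 124/52 = 124*(1/52) = 31/13 ≈ 2.3846)
N(1, S(-4, -1))*t = (14 - 7*1 - 7*(-2 + 8*(-1)))*(31/13) = (14 - 7 - 7*(-2 - 8))*(31/13) = (14 - 7 - 7*(-10))*(31/13) = (14 - 7 + 70)*(31/13) = 77*(31/13) = 2387/13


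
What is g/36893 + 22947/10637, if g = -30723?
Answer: 519783120/392430841 ≈ 1.3245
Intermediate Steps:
g/36893 + 22947/10637 = -30723/36893 + 22947/10637 = 519783120/392430841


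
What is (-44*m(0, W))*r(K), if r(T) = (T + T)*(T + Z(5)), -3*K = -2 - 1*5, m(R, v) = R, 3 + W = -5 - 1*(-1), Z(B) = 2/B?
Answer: 0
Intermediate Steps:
W = -7 (W = -3 + (-5 - 1*(-1)) = -3 + (-5 + 1) = -3 - 4 = -7)
K = 7/3 (K = -(-2 - 1*5)/3 = -(-2 - 5)/3 = -⅓*(-7) = 7/3 ≈ 2.3333)
r(T) = 2*T*(⅖ + T) (r(T) = (T + T)*(T + 2/5) = (2*T)*(T + 2*(⅕)) = (2*T)*(T + ⅖) = (2*T)*(⅖ + T) = 2*T*(⅖ + T))
(-44*m(0, W))*r(K) = (-44*0)*((⅖)*(7/3)*(2 + 5*(7/3))) = 0*((⅖)*(7/3)*(2 + 35/3)) = 0*((⅖)*(7/3)*(41/3)) = 0*(574/45) = 0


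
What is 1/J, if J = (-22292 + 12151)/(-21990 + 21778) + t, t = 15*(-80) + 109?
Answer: -212/221151 ≈ -0.00095862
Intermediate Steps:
t = -1091 (t = -1200 + 109 = -1091)
J = -221151/212 (J = (-22292 + 12151)/(-21990 + 21778) - 1091 = -10141/(-212) - 1091 = -10141*(-1/212) - 1091 = 10141/212 - 1091 = -221151/212 ≈ -1043.2)
1/J = 1/(-221151/212) = -212/221151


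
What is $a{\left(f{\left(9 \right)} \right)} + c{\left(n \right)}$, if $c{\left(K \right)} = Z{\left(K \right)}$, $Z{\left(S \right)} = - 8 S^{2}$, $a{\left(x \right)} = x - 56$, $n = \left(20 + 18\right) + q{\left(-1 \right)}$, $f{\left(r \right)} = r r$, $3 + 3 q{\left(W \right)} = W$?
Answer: $- \frac{96575}{9} \approx -10731.0$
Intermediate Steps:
$q{\left(W \right)} = -1 + \frac{W}{3}$
$f{\left(r \right)} = r^{2}$
$n = \frac{110}{3}$ ($n = \left(20 + 18\right) + \left(-1 + \frac{1}{3} \left(-1\right)\right) = 38 - \frac{4}{3} = \frac{110}{3} \approx 36.667$)
$a{\left(x \right)} = -56 + x$
$c{\left(K \right)} = - 8 K^{2}$
$a{\left(f{\left(9 \right)} \right)} + c{\left(n \right)} = \left(-56 + 9^{2}\right) - 8 \left(\frac{110}{3}\right)^{2} = \left(-56 + 81\right) - \frac{96800}{9} = 25 - \frac{96800}{9} = - \frac{96575}{9}$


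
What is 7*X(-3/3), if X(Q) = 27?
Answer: 189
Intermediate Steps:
7*X(-3/3) = 7*27 = 189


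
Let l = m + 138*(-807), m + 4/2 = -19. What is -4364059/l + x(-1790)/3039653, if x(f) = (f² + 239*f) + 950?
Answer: 13574573463407/338577828711 ≈ 40.093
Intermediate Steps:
m = -21 (m = -2 - 19 = -21)
x(f) = 950 + f² + 239*f
l = -111387 (l = -21 + 138*(-807) = -21 - 111366 = -111387)
-4364059/l + x(-1790)/3039653 = -4364059/(-111387) + (950 + (-1790)² + 239*(-1790))/3039653 = -4364059*(-1/111387) + (950 + 3204100 - 427810)*(1/3039653) = 4364059/111387 + 2777240*(1/3039653) = 4364059/111387 + 2777240/3039653 = 13574573463407/338577828711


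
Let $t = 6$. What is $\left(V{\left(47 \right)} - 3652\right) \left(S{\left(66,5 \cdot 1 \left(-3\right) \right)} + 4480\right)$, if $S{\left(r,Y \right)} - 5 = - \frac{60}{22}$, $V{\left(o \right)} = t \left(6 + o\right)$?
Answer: $- \frac{164382870}{11} \approx -1.4944 \cdot 10^{7}$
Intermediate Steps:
$V{\left(o \right)} = 36 + 6 o$ ($V{\left(o \right)} = 6 \left(6 + o\right) = 36 + 6 o$)
$S{\left(r,Y \right)} = \frac{25}{11}$ ($S{\left(r,Y \right)} = 5 - \frac{60}{22} = 5 - \frac{30}{11} = \frac{25}{11}$)
$\left(V{\left(47 \right)} - 3652\right) \left(S{\left(66,5 \cdot 1 \left(-3\right) \right)} + 4480\right) = \left(\left(36 + 6 \cdot 47\right) - 3652\right) \left(\frac{25}{11} + 4480\right) = \left(\left(36 + 282\right) - 3652\right) \frac{49305}{11} = \left(318 - 3652\right) \frac{49305}{11} = \left(-3334\right) \frac{49305}{11} = - \frac{164382870}{11}$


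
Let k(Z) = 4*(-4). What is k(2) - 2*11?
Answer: -38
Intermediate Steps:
k(Z) = -16
k(2) - 2*11 = -16 - 2*11 = -16 - 22 = -38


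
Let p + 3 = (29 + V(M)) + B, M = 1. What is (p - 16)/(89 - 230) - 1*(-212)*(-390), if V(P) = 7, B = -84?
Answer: -11657813/141 ≈ -82680.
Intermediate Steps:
p = -51 (p = -3 + ((29 + 7) - 84) = -3 + (36 - 84) = -3 - 48 = -51)
(p - 16)/(89 - 230) - 1*(-212)*(-390) = (-51 - 16)/(89 - 230) - 1*(-212)*(-390) = -67/(-141) + 212*(-390) = -67*(-1/141) - 82680 = 67/141 - 82680 = -11657813/141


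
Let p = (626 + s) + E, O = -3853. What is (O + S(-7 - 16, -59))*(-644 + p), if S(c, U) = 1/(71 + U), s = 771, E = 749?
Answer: -34722485/6 ≈ -5.7871e+6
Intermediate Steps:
p = 2146 (p = (626 + 771) + 749 = 1397 + 749 = 2146)
(O + S(-7 - 16, -59))*(-644 + p) = (-3853 + 1/(71 - 59))*(-644 + 2146) = (-3853 + 1/12)*1502 = -46235/12*1502 = -34722485/6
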